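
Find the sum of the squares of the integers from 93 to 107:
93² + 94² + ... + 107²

Use ∑_{k=1}^{n} k² = n(n+1)(2n+1)/6, then subtract the first 92 terms.
∑_{k=1}^{107} k² = 107×108×215/6 = 414090
∑_{k=1}^{92} k² = 92×93×185/6 = 263810
∑_{k=93}^{107} k² = 414090 - 263810 = 150280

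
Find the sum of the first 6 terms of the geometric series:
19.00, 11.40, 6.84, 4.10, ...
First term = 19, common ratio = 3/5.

Sₙ = a(1 - rⁿ) / (1 - r)
S_6 = 19(1 - (3/5)^6) / (1 - (3/5))
S_6 = 19(1 - (729/15625)) / (2/5)
S_6 = 141512/3125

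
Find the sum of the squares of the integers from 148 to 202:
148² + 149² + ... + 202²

Use ∑_{k=1}^{n} k² = n(n+1)(2n+1)/6, then subtract the first 147 terms.
∑_{k=1}^{202} k² = 202×203×405/6 = 2767905
∑_{k=1}^{147} k² = 147×148×295/6 = 1069670
∑_{k=148}^{202} k² = 2767905 - 1069670 = 1698235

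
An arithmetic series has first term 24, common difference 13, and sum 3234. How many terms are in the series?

Using S = n/2 × [2a + (n-1)d]
3234 = n/2 × [2(24) + (n-1)(13)]
3234 = n/2 × [48 + 13n - 13]
6468 = n × [35 + 13n]
13n² + (35)n - 6468 = 0
Discriminant: Δ = (35)² - 4(13)(-6468) = 1225 + 336336 = 337561
√Δ = 581
n = [-(35) + √Δ] / (2·13) = (-35 + 581) / 26 = 546 / 26 = 21
(The negative root is discarded since n must be a positive integer.)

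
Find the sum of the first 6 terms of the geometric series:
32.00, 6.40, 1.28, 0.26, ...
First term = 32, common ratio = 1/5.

Sₙ = a(1 - rⁿ) / (1 - r)
S_6 = 32(1 - (1/5)^6) / (1 - (1/5))
S_6 = 32(1 - (1/15625)) / (4/5)
S_6 = 124992/3125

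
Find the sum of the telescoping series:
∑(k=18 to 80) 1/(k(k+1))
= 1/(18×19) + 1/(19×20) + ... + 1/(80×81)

Partial fractions: 1/(k(k+1)) = 1/k - 1/(k+1)
The series telescopes:
= (1/18 - 1/19) + (1/19 - 1/20) + ... + (1/80 - 1/81)
= 1/18 - 1/81
= 7/162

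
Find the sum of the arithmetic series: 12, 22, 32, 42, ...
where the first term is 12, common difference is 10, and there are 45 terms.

Sₙ = n/2 × (first + last)
Last term = a + (n-1)d = 12 + (45-1)×10 = 452
S_45 = 45/2 × (12 + 452)
S_45 = 45/2 × 464 = 10440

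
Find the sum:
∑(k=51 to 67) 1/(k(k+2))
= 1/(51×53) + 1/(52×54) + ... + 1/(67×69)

Partial fractions: 1/(k(k+2)) = (1/2)[1/k - 1/(k+2)]
Telescoping leaves the first two and last two terms:
= (1/2)[1/51 + 1/52 - 1/68 - 1/69]
= 49/10166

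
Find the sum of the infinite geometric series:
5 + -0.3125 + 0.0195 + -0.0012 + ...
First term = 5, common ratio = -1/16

For |r| < 1, S = a / (1 - r)
S = 5 / (1 - (-1/16))
S = 5 / (17/16)
S = 80/17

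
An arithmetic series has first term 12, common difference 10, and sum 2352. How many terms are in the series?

Using S = n/2 × [2a + (n-1)d]
2352 = n/2 × [2(12) + (n-1)(10)]
2352 = n/2 × [24 + 10n - 10]
4704 = n × [14 + 10n]
10n² + (14)n - 4704 = 0
Discriminant: Δ = (14)² - 4(10)(-4704) = 196 + 188160 = 188356
√Δ = 434
n = [-(14) + √Δ] / (2·10) = (-14 + 434) / 20 = 420 / 20 = 21
(The negative root is discarded since n must be a positive integer.)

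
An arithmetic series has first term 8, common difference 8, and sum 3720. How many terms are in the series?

Using S = n/2 × [2a + (n-1)d]
3720 = n/2 × [2(8) + (n-1)(8)]
3720 = n/2 × [16 + 8n - 8]
7440 = n × [8 + 8n]
8n² + (8)n - 7440 = 0
Discriminant: Δ = (8)² - 4(8)(-7440) = 64 + 238080 = 238144
√Δ = 488
n = [-(8) + √Δ] / (2·8) = (-8 + 488) / 16 = 480 / 16 = 30
(The negative root is discarded since n must be a positive integer.)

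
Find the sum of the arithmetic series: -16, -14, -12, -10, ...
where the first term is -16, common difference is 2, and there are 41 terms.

Sₙ = n/2 × (first + last)
Last term = a + (n-1)d = -16 + (41-1)×2 = 64
S_41 = 41/2 × (-16 + 64)
S_41 = 41/2 × 48 = 984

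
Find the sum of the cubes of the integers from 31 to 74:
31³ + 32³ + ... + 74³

Use ∑_{k=1}^{n} k³ = [n(n+1)/2]², then subtract the first 30 terms.
∑_{k=1}^{74} k³ = [74×75/2]² = 2775² = 7700625
∑_{k=1}^{30} k³ = [30×31/2]² = 465² = 216225
∑_{k=31}^{74} k³ = 7700625 - 216225 = 7484400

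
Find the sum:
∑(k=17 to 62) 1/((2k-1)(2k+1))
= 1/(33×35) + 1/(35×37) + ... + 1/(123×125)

Partial fractions: 1/((2k-1)(2k+1)) = (1/2)[1/(2k-1) - 1/(2k+1)]
The series telescopes:
= (1/2)[1/33 - 1/125]
= 46/4125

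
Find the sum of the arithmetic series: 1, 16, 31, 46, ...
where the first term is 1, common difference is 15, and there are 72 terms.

Sₙ = n/2 × (first + last)
Last term = a + (n-1)d = 1 + (72-1)×15 = 1066
S_72 = 72/2 × (1 + 1066)
S_72 = 72/2 × 1067 = 38412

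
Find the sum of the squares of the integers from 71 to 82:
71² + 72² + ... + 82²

Use ∑_{k=1}^{n} k² = n(n+1)(2n+1)/6, then subtract the first 70 terms.
∑_{k=1}^{82} k² = 82×83×165/6 = 187165
∑_{k=1}^{70} k² = 70×71×141/6 = 116795
∑_{k=71}^{82} k² = 187165 - 116795 = 70370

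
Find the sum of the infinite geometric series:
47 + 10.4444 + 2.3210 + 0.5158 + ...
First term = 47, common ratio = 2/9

For |r| < 1, S = a / (1 - r)
S = 47 / (1 - (2/9))
S = 47 / (7/9)
S = 423/7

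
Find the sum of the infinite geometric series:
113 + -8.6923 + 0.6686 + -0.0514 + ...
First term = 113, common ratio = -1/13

For |r| < 1, S = a / (1 - r)
S = 113 / (1 - (-1/13))
S = 113 / (14/13)
S = 1469/14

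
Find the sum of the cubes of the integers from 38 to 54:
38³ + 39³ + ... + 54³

Use ∑_{k=1}^{n} k³ = [n(n+1)/2]², then subtract the first 37 terms.
∑_{k=1}^{54} k³ = [54×55/2]² = 1485² = 2205225
∑_{k=1}^{37} k³ = [37×38/2]² = 703² = 494209
∑_{k=38}^{54} k³ = 2205225 - 494209 = 1711016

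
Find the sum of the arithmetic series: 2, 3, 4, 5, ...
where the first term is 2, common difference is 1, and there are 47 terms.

Sₙ = n/2 × (first + last)
Last term = a + (n-1)d = 2 + (47-1)×1 = 48
S_47 = 47/2 × (2 + 48)
S_47 = 47/2 × 50 = 1175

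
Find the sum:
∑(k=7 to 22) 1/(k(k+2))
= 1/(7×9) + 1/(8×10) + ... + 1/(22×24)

Partial fractions: 1/(k(k+2)) = (1/2)[1/k - 1/(k+2)]
Telescoping leaves the first two and last two terms:
= (1/2)[1/7 + 1/8 - 1/23 - 1/24]
= 353/3864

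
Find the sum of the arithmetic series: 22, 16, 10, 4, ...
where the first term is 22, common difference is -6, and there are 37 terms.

Sₙ = n/2 × (first + last)
Last term = a + (n-1)d = 22 + (37-1)×(-6) = -194
S_37 = 37/2 × (22 + (-194))
S_37 = 37/2 × (-172) = -3182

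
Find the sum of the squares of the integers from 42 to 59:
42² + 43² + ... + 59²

Use ∑_{k=1}^{n} k² = n(n+1)(2n+1)/6, then subtract the first 41 terms.
∑_{k=1}^{59} k² = 59×60×119/6 = 70210
∑_{k=1}^{41} k² = 41×42×83/6 = 23821
∑_{k=42}^{59} k² = 70210 - 23821 = 46389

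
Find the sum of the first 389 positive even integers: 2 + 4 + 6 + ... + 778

Sum of first n even numbers = n(n+1)
= 389×390
= 151710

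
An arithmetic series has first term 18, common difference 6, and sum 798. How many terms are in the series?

Using S = n/2 × [2a + (n-1)d]
798 = n/2 × [2(18) + (n-1)(6)]
798 = n/2 × [36 + 6n - 6]
1596 = n × [30 + 6n]
6n² + (30)n - 1596 = 0
Discriminant: Δ = (30)² - 4(6)(-1596) = 900 + 38304 = 39204
√Δ = 198
n = [-(30) + √Δ] / (2·6) = (-30 + 198) / 12 = 168 / 12 = 14
(The negative root is discarded since n must be a positive integer.)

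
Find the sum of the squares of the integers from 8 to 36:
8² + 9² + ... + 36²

Use ∑_{k=1}^{n} k² = n(n+1)(2n+1)/6, then subtract the first 7 terms.
∑_{k=1}^{36} k² = 36×37×73/6 = 16206
∑_{k=1}^{7} k² = 7×8×15/6 = 140
∑_{k=8}^{36} k² = 16206 - 140 = 16066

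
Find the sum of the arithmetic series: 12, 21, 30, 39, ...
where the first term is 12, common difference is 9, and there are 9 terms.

Sₙ = n/2 × (first + last)
Last term = a + (n-1)d = 12 + (9-1)×9 = 84
S_9 = 9/2 × (12 + 84)
S_9 = 9/2 × 96 = 432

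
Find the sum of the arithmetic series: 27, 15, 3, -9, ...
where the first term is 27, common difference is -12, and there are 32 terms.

Sₙ = n/2 × (first + last)
Last term = a + (n-1)d = 27 + (32-1)×(-12) = -345
S_32 = 32/2 × (27 + (-345))
S_32 = 32/2 × (-318) = -5088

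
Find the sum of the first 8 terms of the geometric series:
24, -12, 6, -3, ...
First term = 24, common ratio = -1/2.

Sₙ = a(1 - rⁿ) / (1 - r)
S_8 = 24(1 - (-1/2)^8) / (1 - (-1/2))
S_8 = 24(1 - (1/256)) / (3/2)
S_8 = 255/16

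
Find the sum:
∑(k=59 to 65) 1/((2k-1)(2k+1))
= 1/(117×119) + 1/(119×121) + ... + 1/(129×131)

Partial fractions: 1/((2k-1)(2k+1)) = (1/2)[1/(2k-1) - 1/(2k+1)]
The series telescopes:
= (1/2)[1/117 - 1/131]
= 7/15327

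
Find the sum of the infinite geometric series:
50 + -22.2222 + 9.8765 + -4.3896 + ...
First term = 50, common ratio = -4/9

For |r| < 1, S = a / (1 - r)
S = 50 / (1 - (-4/9))
S = 50 / (13/9)
S = 450/13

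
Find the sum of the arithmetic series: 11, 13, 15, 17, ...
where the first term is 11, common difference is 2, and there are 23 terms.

Sₙ = n/2 × (first + last)
Last term = a + (n-1)d = 11 + (23-1)×2 = 55
S_23 = 23/2 × (11 + 55)
S_23 = 23/2 × 66 = 759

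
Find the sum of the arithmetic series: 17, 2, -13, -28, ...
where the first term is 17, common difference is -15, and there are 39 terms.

Sₙ = n/2 × (first + last)
Last term = a + (n-1)d = 17 + (39-1)×(-15) = -553
S_39 = 39/2 × (17 + (-553))
S_39 = 39/2 × (-536) = -10452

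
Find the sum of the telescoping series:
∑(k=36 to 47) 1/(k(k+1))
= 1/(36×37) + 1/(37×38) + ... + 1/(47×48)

Partial fractions: 1/(k(k+1)) = 1/k - 1/(k+1)
The series telescopes:
= (1/36 - 1/37) + (1/37 - 1/38) + ... + (1/47 - 1/48)
= 1/36 - 1/48
= 1/144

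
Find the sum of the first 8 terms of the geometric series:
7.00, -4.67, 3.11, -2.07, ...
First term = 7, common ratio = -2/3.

Sₙ = a(1 - rⁿ) / (1 - r)
S_8 = 7(1 - (-2/3)^8) / (1 - (-2/3))
S_8 = 7(1 - (256/6561)) / (5/3)
S_8 = 8827/2187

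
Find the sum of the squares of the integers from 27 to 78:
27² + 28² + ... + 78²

Use ∑_{k=1}^{n} k² = n(n+1)(2n+1)/6, then subtract the first 26 terms.
∑_{k=1}^{78} k² = 78×79×157/6 = 161239
∑_{k=1}^{26} k² = 26×27×53/6 = 6201
∑_{k=27}^{78} k² = 161239 - 6201 = 155038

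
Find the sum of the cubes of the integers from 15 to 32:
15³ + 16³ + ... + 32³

Use ∑_{k=1}^{n} k³ = [n(n+1)/2]², then subtract the first 14 terms.
∑_{k=1}^{32} k³ = [32×33/2]² = 528² = 278784
∑_{k=1}^{14} k³ = [14×15/2]² = 105² = 11025
∑_{k=15}^{32} k³ = 278784 - 11025 = 267759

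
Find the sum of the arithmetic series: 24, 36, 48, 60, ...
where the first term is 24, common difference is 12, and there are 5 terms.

Sₙ = n/2 × (first + last)
Last term = a + (n-1)d = 24 + (5-1)×12 = 72
S_5 = 5/2 × (24 + 72)
S_5 = 5/2 × 96 = 240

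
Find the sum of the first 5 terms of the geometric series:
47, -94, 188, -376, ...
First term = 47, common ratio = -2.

Sₙ = a(1 - rⁿ) / (1 - r)
S_5 = 47(1 - (-2)^5) / (1 - (-2))
S_5 = 47(1 - (-32)) / (3)
S_5 = 517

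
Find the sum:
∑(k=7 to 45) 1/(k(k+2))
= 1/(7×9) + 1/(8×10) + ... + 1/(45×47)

Partial fractions: 1/(k(k+2)) = (1/2)[1/k - 1/(k+2)]
Telescoping leaves the first two and last two terms:
= (1/2)[1/7 + 1/8 - 1/46 - 1/47]
= 13611/121072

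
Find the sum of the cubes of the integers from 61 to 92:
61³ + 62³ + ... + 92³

Use ∑_{k=1}^{n} k³ = [n(n+1)/2]², then subtract the first 60 terms.
∑_{k=1}^{92} k³ = [92×93/2]² = 4278² = 18301284
∑_{k=1}^{60} k³ = [60×61/2]² = 1830² = 3348900
∑_{k=61}^{92} k³ = 18301284 - 3348900 = 14952384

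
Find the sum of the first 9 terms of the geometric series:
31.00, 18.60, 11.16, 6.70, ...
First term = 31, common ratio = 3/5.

Sₙ = a(1 - rⁿ) / (1 - r)
S_9 = 31(1 - (3/5)^9) / (1 - (3/5))
S_9 = 31(1 - (19683/1953125)) / (2/5)
S_9 = 29968351/390625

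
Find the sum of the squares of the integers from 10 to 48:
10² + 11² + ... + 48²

Use ∑_{k=1}^{n} k² = n(n+1)(2n+1)/6, then subtract the first 9 terms.
∑_{k=1}^{48} k² = 48×49×97/6 = 38024
∑_{k=1}^{9} k² = 9×10×19/6 = 285
∑_{k=10}^{48} k² = 38024 - 285 = 37739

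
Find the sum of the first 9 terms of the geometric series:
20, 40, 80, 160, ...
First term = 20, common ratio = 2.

Sₙ = a(1 - rⁿ) / (1 - r)
S_9 = 20(1 - 2^9) / (1 - 2)
S_9 = 20(1 - 512) / (-1)
S_9 = 10220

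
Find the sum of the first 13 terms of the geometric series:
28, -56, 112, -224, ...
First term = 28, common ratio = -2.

Sₙ = a(1 - rⁿ) / (1 - r)
S_13 = 28(1 - (-2)^13) / (1 - (-2))
S_13 = 28(1 - (-8192)) / (3)
S_13 = 76468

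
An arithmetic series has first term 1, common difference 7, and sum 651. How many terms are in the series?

Using S = n/2 × [2a + (n-1)d]
651 = n/2 × [2(1) + (n-1)(7)]
651 = n/2 × [2 + 7n - 7]
1302 = n × [-5 + 7n]
7n² + (-5)n - 1302 = 0
Discriminant: Δ = (-5)² - 4(7)(-1302) = 25 + 36456 = 36481
√Δ = 191
n = [-(-5) + √Δ] / (2·7) = (5 + 191) / 14 = 196 / 14 = 14
(The negative root is discarded since n must be a positive integer.)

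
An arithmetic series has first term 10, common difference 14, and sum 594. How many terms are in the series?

Using S = n/2 × [2a + (n-1)d]
594 = n/2 × [2(10) + (n-1)(14)]
594 = n/2 × [20 + 14n - 14]
1188 = n × [6 + 14n]
14n² + (6)n - 1188 = 0
Discriminant: Δ = (6)² - 4(14)(-1188) = 36 + 66528 = 66564
√Δ = 258
n = [-(6) + √Δ] / (2·14) = (-6 + 258) / 28 = 252 / 28 = 9
(The negative root is discarded since n must be a positive integer.)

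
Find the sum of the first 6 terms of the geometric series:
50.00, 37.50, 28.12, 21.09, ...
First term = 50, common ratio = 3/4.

Sₙ = a(1 - rⁿ) / (1 - r)
S_6 = 50(1 - (3/4)^6) / (1 - (3/4))
S_6 = 50(1 - (729/4096)) / (1/4)
S_6 = 84175/512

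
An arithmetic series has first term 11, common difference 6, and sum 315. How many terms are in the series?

Using S = n/2 × [2a + (n-1)d]
315 = n/2 × [2(11) + (n-1)(6)]
315 = n/2 × [22 + 6n - 6]
630 = n × [16 + 6n]
6n² + (16)n - 630 = 0
Discriminant: Δ = (16)² - 4(6)(-630) = 256 + 15120 = 15376
√Δ = 124
n = [-(16) + √Δ] / (2·6) = (-16 + 124) / 12 = 108 / 12 = 9
(The negative root is discarded since n must be a positive integer.)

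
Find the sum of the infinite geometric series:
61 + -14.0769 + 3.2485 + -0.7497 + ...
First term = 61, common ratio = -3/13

For |r| < 1, S = a / (1 - r)
S = 61 / (1 - (-3/13))
S = 61 / (16/13)
S = 793/16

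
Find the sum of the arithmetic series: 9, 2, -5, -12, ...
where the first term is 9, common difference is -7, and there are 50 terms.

Sₙ = n/2 × (first + last)
Last term = a + (n-1)d = 9 + (50-1)×(-7) = -334
S_50 = 50/2 × (9 + (-334))
S_50 = 50/2 × (-325) = -8125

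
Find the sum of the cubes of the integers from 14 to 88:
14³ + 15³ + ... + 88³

Use ∑_{k=1}^{n} k³ = [n(n+1)/2]², then subtract the first 13 terms.
∑_{k=1}^{88} k³ = [88×89/2]² = 3916² = 15335056
∑_{k=1}^{13} k³ = [13×14/2]² = 91² = 8281
∑_{k=14}^{88} k³ = 15335056 - 8281 = 15326775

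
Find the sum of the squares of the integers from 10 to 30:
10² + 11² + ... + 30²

Use ∑_{k=1}^{n} k² = n(n+1)(2n+1)/6, then subtract the first 9 terms.
∑_{k=1}^{30} k² = 30×31×61/6 = 9455
∑_{k=1}^{9} k² = 9×10×19/6 = 285
∑_{k=10}^{30} k² = 9455 - 285 = 9170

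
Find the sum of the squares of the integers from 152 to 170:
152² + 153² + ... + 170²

Use ∑_{k=1}^{n} k² = n(n+1)(2n+1)/6, then subtract the first 151 terms.
∑_{k=1}^{170} k² = 170×171×341/6 = 1652145
∑_{k=1}^{151} k² = 151×152×303/6 = 1159076
∑_{k=152}^{170} k² = 1652145 - 1159076 = 493069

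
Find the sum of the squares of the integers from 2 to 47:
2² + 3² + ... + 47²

Use ∑_{k=1}^{n} k² = n(n+1)(2n+1)/6, then subtract the first 1 terms.
∑_{k=1}^{47} k² = 47×48×95/6 = 35720
∑_{k=1}^{1} k² = 1×2×3/6 = 1
∑_{k=2}^{47} k² = 35720 - 1 = 35719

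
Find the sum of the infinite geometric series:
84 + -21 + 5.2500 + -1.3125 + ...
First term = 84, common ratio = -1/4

For |r| < 1, S = a / (1 - r)
S = 84 / (1 - (-1/4))
S = 84 / (5/4)
S = 336/5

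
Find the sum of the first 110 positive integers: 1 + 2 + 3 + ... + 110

Formula: ∑k = n(n+1)/2
= 110×111/2
= 12210/2
= 6105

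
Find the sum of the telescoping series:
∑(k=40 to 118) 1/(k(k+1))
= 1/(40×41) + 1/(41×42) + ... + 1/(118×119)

Partial fractions: 1/(k(k+1)) = 1/k - 1/(k+1)
The series telescopes:
= (1/40 - 1/41) + (1/41 - 1/42) + ... + (1/118 - 1/119)
= 1/40 - 1/119
= 79/4760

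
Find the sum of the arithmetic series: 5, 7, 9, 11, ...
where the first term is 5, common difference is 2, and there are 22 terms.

Sₙ = n/2 × (first + last)
Last term = a + (n-1)d = 5 + (22-1)×2 = 47
S_22 = 22/2 × (5 + 47)
S_22 = 22/2 × 52 = 572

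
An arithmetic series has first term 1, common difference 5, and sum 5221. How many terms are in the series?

Using S = n/2 × [2a + (n-1)d]
5221 = n/2 × [2(1) + (n-1)(5)]
5221 = n/2 × [2 + 5n - 5]
10442 = n × [-3 + 5n]
5n² + (-3)n - 10442 = 0
Discriminant: Δ = (-3)² - 4(5)(-10442) = 9 + 208840 = 208849
√Δ = 457
n = [-(-3) + √Δ] / (2·5) = (3 + 457) / 10 = 460 / 10 = 46
(The negative root is discarded since n must be a positive integer.)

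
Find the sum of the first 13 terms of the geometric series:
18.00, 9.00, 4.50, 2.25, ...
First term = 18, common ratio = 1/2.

Sₙ = a(1 - rⁿ) / (1 - r)
S_13 = 18(1 - (1/2)^13) / (1 - (1/2))
S_13 = 18(1 - (1/8192)) / (1/2)
S_13 = 73719/2048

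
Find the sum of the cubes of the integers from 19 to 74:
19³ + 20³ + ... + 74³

Use ∑_{k=1}^{n} k³ = [n(n+1)/2]², then subtract the first 18 terms.
∑_{k=1}^{74} k³ = [74×75/2]² = 2775² = 7700625
∑_{k=1}^{18} k³ = [18×19/2]² = 171² = 29241
∑_{k=19}^{74} k³ = 7700625 - 29241 = 7671384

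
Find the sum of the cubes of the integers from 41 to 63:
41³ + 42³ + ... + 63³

Use ∑_{k=1}^{n} k³ = [n(n+1)/2]², then subtract the first 40 terms.
∑_{k=1}^{63} k³ = [63×64/2]² = 2016² = 4064256
∑_{k=1}^{40} k³ = [40×41/2]² = 820² = 672400
∑_{k=41}^{63} k³ = 4064256 - 672400 = 3391856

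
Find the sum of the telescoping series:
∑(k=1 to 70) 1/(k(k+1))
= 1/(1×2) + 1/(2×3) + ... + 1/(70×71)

Partial fractions: 1/(k(k+1)) = 1/k - 1/(k+1)
The series telescopes:
= (1/1 - 1/2) + (1/2 - 1/3) + ... + (1/70 - 1/71)
= 1/1 - 1/71
= 70/71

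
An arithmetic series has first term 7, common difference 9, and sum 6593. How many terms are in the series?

Using S = n/2 × [2a + (n-1)d]
6593 = n/2 × [2(7) + (n-1)(9)]
6593 = n/2 × [14 + 9n - 9]
13186 = n × [5 + 9n]
9n² + (5)n - 13186 = 0
Discriminant: Δ = (5)² - 4(9)(-13186) = 25 + 474696 = 474721
√Δ = 689
n = [-(5) + √Δ] / (2·9) = (-5 + 689) / 18 = 684 / 18 = 38
(The negative root is discarded since n must be a positive integer.)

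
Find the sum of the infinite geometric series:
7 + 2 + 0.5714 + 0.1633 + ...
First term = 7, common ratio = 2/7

For |r| < 1, S = a / (1 - r)
S = 7 / (1 - (2/7))
S = 7 / (5/7)
S = 49/5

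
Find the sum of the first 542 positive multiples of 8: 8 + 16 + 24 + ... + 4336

Factor out 8: = 8(1 + 2 + ... + 542) = 8 × n(n+1)/2
= 8 × 542×543/2
= 8 × 147153
= 1177224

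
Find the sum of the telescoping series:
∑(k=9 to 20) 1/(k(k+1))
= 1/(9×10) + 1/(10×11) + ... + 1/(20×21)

Partial fractions: 1/(k(k+1)) = 1/k - 1/(k+1)
The series telescopes:
= (1/9 - 1/10) + (1/10 - 1/11) + ... + (1/20 - 1/21)
= 1/9 - 1/21
= 4/63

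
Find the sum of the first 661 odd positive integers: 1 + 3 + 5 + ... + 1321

Sum of first n odd numbers = n²
= 661²
= 436921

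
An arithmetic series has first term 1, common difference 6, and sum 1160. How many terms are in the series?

Using S = n/2 × [2a + (n-1)d]
1160 = n/2 × [2(1) + (n-1)(6)]
1160 = n/2 × [2 + 6n - 6]
2320 = n × [-4 + 6n]
6n² + (-4)n - 2320 = 0
Discriminant: Δ = (-4)² - 4(6)(-2320) = 16 + 55680 = 55696
√Δ = 236
n = [-(-4) + √Δ] / (2·6) = (4 + 236) / 12 = 240 / 12 = 20
(The negative root is discarded since n must be a positive integer.)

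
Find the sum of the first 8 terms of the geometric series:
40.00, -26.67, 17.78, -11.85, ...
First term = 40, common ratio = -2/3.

Sₙ = a(1 - rⁿ) / (1 - r)
S_8 = 40(1 - (-2/3)^8) / (1 - (-2/3))
S_8 = 40(1 - (256/6561)) / (5/3)
S_8 = 50440/2187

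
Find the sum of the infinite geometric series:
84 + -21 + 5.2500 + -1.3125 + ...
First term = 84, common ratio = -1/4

For |r| < 1, S = a / (1 - r)
S = 84 / (1 - (-1/4))
S = 84 / (5/4)
S = 336/5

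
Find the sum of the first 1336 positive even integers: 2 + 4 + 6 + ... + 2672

Sum of first n even numbers = n(n+1)
= 1336×1337
= 1786232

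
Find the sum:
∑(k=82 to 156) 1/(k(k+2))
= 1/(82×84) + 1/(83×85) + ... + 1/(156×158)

Partial fractions: 1/(k(k+2)) = (1/2)[1/k - 1/(k+2)]
Telescoping leaves the first two and last two terms:
= (1/2)[1/82 + 1/83 - 1/157 - 1/158]
= 487275/84414818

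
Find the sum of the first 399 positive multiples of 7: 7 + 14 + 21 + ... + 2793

Factor out 7: = 7(1 + 2 + ... + 399) = 7 × n(n+1)/2
= 7 × 399×400/2
= 7 × 79800
= 558600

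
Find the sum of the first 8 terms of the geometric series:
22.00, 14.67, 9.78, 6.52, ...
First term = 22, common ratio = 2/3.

Sₙ = a(1 - rⁿ) / (1 - r)
S_8 = 22(1 - (2/3)^8) / (1 - (2/3))
S_8 = 22(1 - (256/6561)) / (1/3)
S_8 = 138710/2187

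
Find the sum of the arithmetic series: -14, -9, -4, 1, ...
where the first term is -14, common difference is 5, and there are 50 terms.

Sₙ = n/2 × (first + last)
Last term = a + (n-1)d = -14 + (50-1)×5 = 231
S_50 = 50/2 × (-14 + 231)
S_50 = 50/2 × 217 = 5425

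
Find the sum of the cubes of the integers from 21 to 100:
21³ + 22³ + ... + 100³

Use ∑_{k=1}^{n} k³ = [n(n+1)/2]², then subtract the first 20 terms.
∑_{k=1}^{100} k³ = [100×101/2]² = 5050² = 25502500
∑_{k=1}^{20} k³ = [20×21/2]² = 210² = 44100
∑_{k=21}^{100} k³ = 25502500 - 44100 = 25458400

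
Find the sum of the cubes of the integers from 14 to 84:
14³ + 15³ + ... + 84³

Use ∑_{k=1}^{n} k³ = [n(n+1)/2]², then subtract the first 13 terms.
∑_{k=1}^{84} k³ = [84×85/2]² = 3570² = 12744900
∑_{k=1}^{13} k³ = [13×14/2]² = 91² = 8281
∑_{k=14}^{84} k³ = 12744900 - 8281 = 12736619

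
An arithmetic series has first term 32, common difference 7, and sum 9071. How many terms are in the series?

Using S = n/2 × [2a + (n-1)d]
9071 = n/2 × [2(32) + (n-1)(7)]
9071 = n/2 × [64 + 7n - 7]
18142 = n × [57 + 7n]
7n² + (57)n - 18142 = 0
Discriminant: Δ = (57)² - 4(7)(-18142) = 3249 + 507976 = 511225
√Δ = 715
n = [-(57) + √Δ] / (2·7) = (-57 + 715) / 14 = 658 / 14 = 47
(The negative root is discarded since n must be a positive integer.)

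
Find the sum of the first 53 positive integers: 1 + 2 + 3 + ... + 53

Formula: ∑k = n(n+1)/2
= 53×54/2
= 2862/2
= 1431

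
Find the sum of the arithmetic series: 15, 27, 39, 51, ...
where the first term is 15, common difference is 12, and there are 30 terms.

Sₙ = n/2 × (first + last)
Last term = a + (n-1)d = 15 + (30-1)×12 = 363
S_30 = 30/2 × (15 + 363)
S_30 = 30/2 × 378 = 5670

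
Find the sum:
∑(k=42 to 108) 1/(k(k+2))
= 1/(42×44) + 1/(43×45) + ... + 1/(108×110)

Partial fractions: 1/(k(k+2)) = (1/2)[1/k - 1/(k+2)]
Telescoping leaves the first two and last two terms:
= (1/2)[1/42 + 1/43 - 1/109 - 1/110]
= 155909/10826970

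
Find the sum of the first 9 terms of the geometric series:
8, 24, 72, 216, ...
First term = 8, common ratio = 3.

Sₙ = a(1 - rⁿ) / (1 - r)
S_9 = 8(1 - 3^9) / (1 - 3)
S_9 = 8(1 - 19683) / (-2)
S_9 = 78728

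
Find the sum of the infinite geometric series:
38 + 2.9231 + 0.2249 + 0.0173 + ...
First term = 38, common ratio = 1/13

For |r| < 1, S = a / (1 - r)
S = 38 / (1 - (1/13))
S = 38 / (12/13)
S = 247/6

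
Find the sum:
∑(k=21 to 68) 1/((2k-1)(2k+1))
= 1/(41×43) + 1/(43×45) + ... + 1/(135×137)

Partial fractions: 1/((2k-1)(2k+1)) = (1/2)[1/(2k-1) - 1/(2k+1)]
The series telescopes:
= (1/2)[1/41 - 1/137]
= 48/5617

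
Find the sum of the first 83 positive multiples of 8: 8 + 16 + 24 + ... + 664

Factor out 8: = 8(1 + 2 + ... + 83) = 8 × n(n+1)/2
= 8 × 83×84/2
= 8 × 3486
= 27888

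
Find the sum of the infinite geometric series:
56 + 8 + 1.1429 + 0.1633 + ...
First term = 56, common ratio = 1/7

For |r| < 1, S = a / (1 - r)
S = 56 / (1 - (1/7))
S = 56 / (6/7)
S = 196/3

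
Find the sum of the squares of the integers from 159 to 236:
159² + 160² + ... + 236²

Use ∑_{k=1}^{n} k² = n(n+1)(2n+1)/6, then subtract the first 158 terms.
∑_{k=1}^{236} k² = 236×237×473/6 = 4409306
∑_{k=1}^{158} k² = 158×159×317/6 = 1327279
∑_{k=159}^{236} k² = 4409306 - 1327279 = 3082027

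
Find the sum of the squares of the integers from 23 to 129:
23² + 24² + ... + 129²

Use ∑_{k=1}^{n} k² = n(n+1)(2n+1)/6, then subtract the first 22 terms.
∑_{k=1}^{129} k² = 129×130×259/6 = 723905
∑_{k=1}^{22} k² = 22×23×45/6 = 3795
∑_{k=23}^{129} k² = 723905 - 3795 = 720110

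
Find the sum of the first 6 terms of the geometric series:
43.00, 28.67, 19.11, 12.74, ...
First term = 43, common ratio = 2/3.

Sₙ = a(1 - rⁿ) / (1 - r)
S_6 = 43(1 - (2/3)^6) / (1 - (2/3))
S_6 = 43(1 - (64/729)) / (1/3)
S_6 = 28595/243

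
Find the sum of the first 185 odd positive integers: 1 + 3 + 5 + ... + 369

Sum of first n odd numbers = n²
= 185²
= 34225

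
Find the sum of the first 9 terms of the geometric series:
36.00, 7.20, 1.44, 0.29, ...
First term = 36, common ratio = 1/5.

Sₙ = a(1 - rⁿ) / (1 - r)
S_9 = 36(1 - (1/5)^9) / (1 - (1/5))
S_9 = 36(1 - (1/1953125)) / (4/5)
S_9 = 17578116/390625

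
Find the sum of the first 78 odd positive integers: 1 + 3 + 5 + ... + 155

Sum of first n odd numbers = n²
= 78²
= 6084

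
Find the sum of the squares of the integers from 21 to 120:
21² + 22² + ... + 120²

Use ∑_{k=1}^{n} k² = n(n+1)(2n+1)/6, then subtract the first 20 terms.
∑_{k=1}^{120} k² = 120×121×241/6 = 583220
∑_{k=1}^{20} k² = 20×21×41/6 = 2870
∑_{k=21}^{120} k² = 583220 - 2870 = 580350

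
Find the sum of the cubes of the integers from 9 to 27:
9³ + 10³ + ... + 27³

Use ∑_{k=1}^{n} k³ = [n(n+1)/2]², then subtract the first 8 terms.
∑_{k=1}^{27} k³ = [27×28/2]² = 378² = 142884
∑_{k=1}^{8} k³ = [8×9/2]² = 36² = 1296
∑_{k=9}^{27} k³ = 142884 - 1296 = 141588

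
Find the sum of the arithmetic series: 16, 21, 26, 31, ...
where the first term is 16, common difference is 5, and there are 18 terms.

Sₙ = n/2 × (first + last)
Last term = a + (n-1)d = 16 + (18-1)×5 = 101
S_18 = 18/2 × (16 + 101)
S_18 = 18/2 × 117 = 1053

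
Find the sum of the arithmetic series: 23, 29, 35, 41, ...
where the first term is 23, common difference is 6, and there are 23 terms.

Sₙ = n/2 × (first + last)
Last term = a + (n-1)d = 23 + (23-1)×6 = 155
S_23 = 23/2 × (23 + 155)
S_23 = 23/2 × 178 = 2047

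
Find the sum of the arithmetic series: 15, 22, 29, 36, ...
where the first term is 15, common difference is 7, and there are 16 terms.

Sₙ = n/2 × (first + last)
Last term = a + (n-1)d = 15 + (16-1)×7 = 120
S_16 = 16/2 × (15 + 120)
S_16 = 16/2 × 135 = 1080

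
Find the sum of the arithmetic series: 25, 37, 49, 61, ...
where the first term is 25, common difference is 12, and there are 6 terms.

Sₙ = n/2 × (first + last)
Last term = a + (n-1)d = 25 + (6-1)×12 = 85
S_6 = 6/2 × (25 + 85)
S_6 = 6/2 × 110 = 330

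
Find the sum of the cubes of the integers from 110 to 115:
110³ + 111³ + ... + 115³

Use ∑_{k=1}^{n} k³ = [n(n+1)/2]², then subtract the first 109 terms.
∑_{k=1}^{115} k³ = [115×116/2]² = 6670² = 44488900
∑_{k=1}^{109} k³ = [109×110/2]² = 5995² = 35940025
∑_{k=110}^{115} k³ = 44488900 - 35940025 = 8548875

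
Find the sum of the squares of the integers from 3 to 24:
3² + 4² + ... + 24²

Use ∑_{k=1}^{n} k² = n(n+1)(2n+1)/6, then subtract the first 2 terms.
∑_{k=1}^{24} k² = 24×25×49/6 = 4900
∑_{k=1}^{2} k² = 2×3×5/6 = 5
∑_{k=3}^{24} k² = 4900 - 5 = 4895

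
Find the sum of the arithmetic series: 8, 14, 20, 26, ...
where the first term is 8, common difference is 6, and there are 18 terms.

Sₙ = n/2 × (first + last)
Last term = a + (n-1)d = 8 + (18-1)×6 = 110
S_18 = 18/2 × (8 + 110)
S_18 = 18/2 × 118 = 1062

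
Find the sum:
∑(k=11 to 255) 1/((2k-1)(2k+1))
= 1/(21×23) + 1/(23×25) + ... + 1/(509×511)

Partial fractions: 1/((2k-1)(2k+1)) = (1/2)[1/(2k-1) - 1/(2k+1)]
The series telescopes:
= (1/2)[1/21 - 1/511]
= 5/219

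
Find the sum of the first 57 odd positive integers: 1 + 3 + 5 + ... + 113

Sum of first n odd numbers = n²
= 57²
= 3249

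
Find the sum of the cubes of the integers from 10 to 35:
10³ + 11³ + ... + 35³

Use ∑_{k=1}^{n} k³ = [n(n+1)/2]², then subtract the first 9 terms.
∑_{k=1}^{35} k³ = [35×36/2]² = 630² = 396900
∑_{k=1}^{9} k³ = [9×10/2]² = 45² = 2025
∑_{k=10}^{35} k³ = 396900 - 2025 = 394875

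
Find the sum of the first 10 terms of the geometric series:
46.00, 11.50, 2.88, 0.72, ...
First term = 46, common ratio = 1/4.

Sₙ = a(1 - rⁿ) / (1 - r)
S_10 = 46(1 - (1/4)^10) / (1 - (1/4))
S_10 = 46(1 - (1/1048576)) / (3/4)
S_10 = 8039075/131072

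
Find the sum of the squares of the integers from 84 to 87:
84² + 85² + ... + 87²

Use ∑_{k=1}^{n} k² = n(n+1)(2n+1)/6, then subtract the first 83 terms.
∑_{k=1}^{87} k² = 87×88×175/6 = 223300
∑_{k=1}^{83} k² = 83×84×167/6 = 194054
∑_{k=84}^{87} k² = 223300 - 194054 = 29246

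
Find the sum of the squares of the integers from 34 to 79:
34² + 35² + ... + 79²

Use ∑_{k=1}^{n} k² = n(n+1)(2n+1)/6, then subtract the first 33 terms.
∑_{k=1}^{79} k² = 79×80×159/6 = 167480
∑_{k=1}^{33} k² = 33×34×67/6 = 12529
∑_{k=34}^{79} k² = 167480 - 12529 = 154951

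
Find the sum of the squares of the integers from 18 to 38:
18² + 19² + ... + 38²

Use ∑_{k=1}^{n} k² = n(n+1)(2n+1)/6, then subtract the first 17 terms.
∑_{k=1}^{38} k² = 38×39×77/6 = 19019
∑_{k=1}^{17} k² = 17×18×35/6 = 1785
∑_{k=18}^{38} k² = 19019 - 1785 = 17234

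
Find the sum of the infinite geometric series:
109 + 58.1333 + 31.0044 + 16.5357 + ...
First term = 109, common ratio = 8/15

For |r| < 1, S = a / (1 - r)
S = 109 / (1 - (8/15))
S = 109 / (7/15)
S = 1635/7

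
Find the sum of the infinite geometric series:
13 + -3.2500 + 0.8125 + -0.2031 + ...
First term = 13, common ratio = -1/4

For |r| < 1, S = a / (1 - r)
S = 13 / (1 - (-1/4))
S = 13 / (5/4)
S = 52/5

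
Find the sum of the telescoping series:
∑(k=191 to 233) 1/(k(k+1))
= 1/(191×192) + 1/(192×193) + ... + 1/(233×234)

Partial fractions: 1/(k(k+1)) = 1/k - 1/(k+1)
The series telescopes:
= (1/191 - 1/192) + (1/192 - 1/193) + ... + (1/233 - 1/234)
= 1/191 - 1/234
= 43/44694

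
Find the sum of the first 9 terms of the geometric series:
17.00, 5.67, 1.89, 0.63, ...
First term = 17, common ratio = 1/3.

Sₙ = a(1 - rⁿ) / (1 - r)
S_9 = 17(1 - (1/3)^9) / (1 - (1/3))
S_9 = 17(1 - (1/19683)) / (2/3)
S_9 = 167297/6561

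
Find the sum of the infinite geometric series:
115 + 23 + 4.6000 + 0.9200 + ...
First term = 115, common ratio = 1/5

For |r| < 1, S = a / (1 - r)
S = 115 / (1 - (1/5))
S = 115 / (4/5)
S = 575/4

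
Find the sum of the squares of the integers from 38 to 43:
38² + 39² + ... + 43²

Use ∑_{k=1}^{n} k² = n(n+1)(2n+1)/6, then subtract the first 37 terms.
∑_{k=1}^{43} k² = 43×44×87/6 = 27434
∑_{k=1}^{37} k² = 37×38×75/6 = 17575
∑_{k=38}^{43} k² = 27434 - 17575 = 9859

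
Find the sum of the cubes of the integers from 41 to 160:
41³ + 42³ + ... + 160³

Use ∑_{k=1}^{n} k³ = [n(n+1)/2]², then subtract the first 40 terms.
∑_{k=1}^{160} k³ = [160×161/2]² = 12880² = 165894400
∑_{k=1}^{40} k³ = [40×41/2]² = 820² = 672400
∑_{k=41}^{160} k³ = 165894400 - 672400 = 165222000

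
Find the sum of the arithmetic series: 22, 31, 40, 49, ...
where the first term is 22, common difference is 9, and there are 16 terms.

Sₙ = n/2 × (first + last)
Last term = a + (n-1)d = 22 + (16-1)×9 = 157
S_16 = 16/2 × (22 + 157)
S_16 = 16/2 × 179 = 1432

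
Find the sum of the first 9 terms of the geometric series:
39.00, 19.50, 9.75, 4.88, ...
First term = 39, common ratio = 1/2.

Sₙ = a(1 - rⁿ) / (1 - r)
S_9 = 39(1 - (1/2)^9) / (1 - (1/2))
S_9 = 39(1 - (1/512)) / (1/2)
S_9 = 19929/256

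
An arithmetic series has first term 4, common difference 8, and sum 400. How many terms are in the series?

Using S = n/2 × [2a + (n-1)d]
400 = n/2 × [2(4) + (n-1)(8)]
400 = n/2 × [8 + 8n - 8]
800 = n × [0 + 8n]
8n² + (0)n - 800 = 0
Discriminant: Δ = (0)² - 4(8)(-800) = 0 + 25600 = 25600
√Δ = 160
n = [-(0) + √Δ] / (2·8) = (0 + 160) / 16 = 160 / 16 = 10
(The negative root is discarded since n must be a positive integer.)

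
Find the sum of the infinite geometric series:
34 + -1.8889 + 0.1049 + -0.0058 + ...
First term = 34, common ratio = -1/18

For |r| < 1, S = a / (1 - r)
S = 34 / (1 - (-1/18))
S = 34 / (19/18)
S = 612/19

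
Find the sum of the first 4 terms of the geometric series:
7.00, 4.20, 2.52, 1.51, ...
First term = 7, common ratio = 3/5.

Sₙ = a(1 - rⁿ) / (1 - r)
S_4 = 7(1 - (3/5)^4) / (1 - (3/5))
S_4 = 7(1 - (81/625)) / (2/5)
S_4 = 1904/125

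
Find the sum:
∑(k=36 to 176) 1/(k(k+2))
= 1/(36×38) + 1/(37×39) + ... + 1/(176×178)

Partial fractions: 1/(k(k+2)) = (1/2)[1/k - 1/(k+2)]
Telescoping leaves the first two and last two terms:
= (1/2)[1/36 + 1/37 - 1/177 - 1/178]
= 304513/13988664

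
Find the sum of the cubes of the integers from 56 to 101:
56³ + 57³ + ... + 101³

Use ∑_{k=1}^{n} k³ = [n(n+1)/2]², then subtract the first 55 terms.
∑_{k=1}^{101} k³ = [101×102/2]² = 5151² = 26532801
∑_{k=1}^{55} k³ = [55×56/2]² = 1540² = 2371600
∑_{k=56}^{101} k³ = 26532801 - 2371600 = 24161201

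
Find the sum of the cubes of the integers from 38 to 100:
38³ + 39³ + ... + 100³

Use ∑_{k=1}^{n} k³ = [n(n+1)/2]², then subtract the first 37 terms.
∑_{k=1}^{100} k³ = [100×101/2]² = 5050² = 25502500
∑_{k=1}^{37} k³ = [37×38/2]² = 703² = 494209
∑_{k=38}^{100} k³ = 25502500 - 494209 = 25008291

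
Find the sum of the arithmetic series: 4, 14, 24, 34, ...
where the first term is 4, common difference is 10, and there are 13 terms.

Sₙ = n/2 × (first + last)
Last term = a + (n-1)d = 4 + (13-1)×10 = 124
S_13 = 13/2 × (4 + 124)
S_13 = 13/2 × 128 = 832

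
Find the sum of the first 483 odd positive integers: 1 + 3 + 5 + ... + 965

Sum of first n odd numbers = n²
= 483²
= 233289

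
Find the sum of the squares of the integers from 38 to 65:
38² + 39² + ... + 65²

Use ∑_{k=1}^{n} k² = n(n+1)(2n+1)/6, then subtract the first 37 terms.
∑_{k=1}^{65} k² = 65×66×131/6 = 93665
∑_{k=1}^{37} k² = 37×38×75/6 = 17575
∑_{k=38}^{65} k² = 93665 - 17575 = 76090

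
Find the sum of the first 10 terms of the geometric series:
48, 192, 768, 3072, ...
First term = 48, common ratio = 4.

Sₙ = a(1 - rⁿ) / (1 - r)
S_10 = 48(1 - 4^10) / (1 - 4)
S_10 = 48(1 - 1048576) / (-3)
S_10 = 16777200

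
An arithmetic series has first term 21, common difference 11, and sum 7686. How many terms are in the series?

Using S = n/2 × [2a + (n-1)d]
7686 = n/2 × [2(21) + (n-1)(11)]
7686 = n/2 × [42 + 11n - 11]
15372 = n × [31 + 11n]
11n² + (31)n - 15372 = 0
Discriminant: Δ = (31)² - 4(11)(-15372) = 961 + 676368 = 677329
√Δ = 823
n = [-(31) + √Δ] / (2·11) = (-31 + 823) / 22 = 792 / 22 = 36
(The negative root is discarded since n must be a positive integer.)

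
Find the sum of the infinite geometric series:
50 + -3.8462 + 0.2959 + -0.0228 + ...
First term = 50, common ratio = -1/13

For |r| < 1, S = a / (1 - r)
S = 50 / (1 - (-1/13))
S = 50 / (14/13)
S = 325/7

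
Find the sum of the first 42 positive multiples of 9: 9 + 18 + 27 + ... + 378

Factor out 9: = 9(1 + 2 + ... + 42) = 9 × n(n+1)/2
= 9 × 42×43/2
= 9 × 903
= 8127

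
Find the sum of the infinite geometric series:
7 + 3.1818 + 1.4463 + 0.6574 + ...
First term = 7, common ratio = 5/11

For |r| < 1, S = a / (1 - r)
S = 7 / (1 - (5/11))
S = 7 / (6/11)
S = 77/6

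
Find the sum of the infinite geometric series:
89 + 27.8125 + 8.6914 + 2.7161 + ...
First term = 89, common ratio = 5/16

For |r| < 1, S = a / (1 - r)
S = 89 / (1 - (5/16))
S = 89 / (11/16)
S = 1424/11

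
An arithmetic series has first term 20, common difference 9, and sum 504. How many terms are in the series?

Using S = n/2 × [2a + (n-1)d]
504 = n/2 × [2(20) + (n-1)(9)]
504 = n/2 × [40 + 9n - 9]
1008 = n × [31 + 9n]
9n² + (31)n - 1008 = 0
Discriminant: Δ = (31)² - 4(9)(-1008) = 961 + 36288 = 37249
√Δ = 193
n = [-(31) + √Δ] / (2·9) = (-31 + 193) / 18 = 162 / 18 = 9
(The negative root is discarded since n must be a positive integer.)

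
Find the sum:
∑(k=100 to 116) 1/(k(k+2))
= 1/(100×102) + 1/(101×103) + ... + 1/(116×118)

Partial fractions: 1/(k(k+2)) = (1/2)[1/k - 1/(k+2)]
Telescoping leaves the first two and last two terms:
= (1/2)[1/100 + 1/101 - 1/117 - 1/118]
= 200753/139440600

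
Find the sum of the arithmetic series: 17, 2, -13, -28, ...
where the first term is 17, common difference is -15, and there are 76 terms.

Sₙ = n/2 × (first + last)
Last term = a + (n-1)d = 17 + (76-1)×(-15) = -1108
S_76 = 76/2 × (17 + (-1108))
S_76 = 76/2 × (-1091) = -41458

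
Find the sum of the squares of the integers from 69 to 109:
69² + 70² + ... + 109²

Use ∑_{k=1}^{n} k² = n(n+1)(2n+1)/6, then subtract the first 68 terms.
∑_{k=1}^{109} k² = 109×110×219/6 = 437635
∑_{k=1}^{68} k² = 68×69×137/6 = 107134
∑_{k=69}^{109} k² = 437635 - 107134 = 330501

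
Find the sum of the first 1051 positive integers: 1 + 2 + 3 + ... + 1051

Formula: ∑k = n(n+1)/2
= 1051×1052/2
= 1105652/2
= 552826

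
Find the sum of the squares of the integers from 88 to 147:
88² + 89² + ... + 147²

Use ∑_{k=1}^{n} k² = n(n+1)(2n+1)/6, then subtract the first 87 terms.
∑_{k=1}^{147} k² = 147×148×295/6 = 1069670
∑_{k=1}^{87} k² = 87×88×175/6 = 223300
∑_{k=88}^{147} k² = 1069670 - 223300 = 846370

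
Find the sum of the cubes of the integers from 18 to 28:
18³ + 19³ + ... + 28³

Use ∑_{k=1}^{n} k³ = [n(n+1)/2]², then subtract the first 17 terms.
∑_{k=1}^{28} k³ = [28×29/2]² = 406² = 164836
∑_{k=1}^{17} k³ = [17×18/2]² = 153² = 23409
∑_{k=18}^{28} k³ = 164836 - 23409 = 141427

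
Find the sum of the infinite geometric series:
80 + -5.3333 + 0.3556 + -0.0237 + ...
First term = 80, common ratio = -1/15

For |r| < 1, S = a / (1 - r)
S = 80 / (1 - (-1/15))
S = 80 / (16/15)
S = 75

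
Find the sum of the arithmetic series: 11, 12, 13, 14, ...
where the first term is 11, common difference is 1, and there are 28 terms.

Sₙ = n/2 × (first + last)
Last term = a + (n-1)d = 11 + (28-1)×1 = 38
S_28 = 28/2 × (11 + 38)
S_28 = 28/2 × 49 = 686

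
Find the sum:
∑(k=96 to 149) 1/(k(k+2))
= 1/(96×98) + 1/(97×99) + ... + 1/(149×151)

Partial fractions: 1/(k(k+2)) = (1/2)[1/k - 1/(k+2)]
Telescoping leaves the first two and last two terms:
= (1/2)[1/96 + 1/97 - 1/150 - 1/151]
= 87141/23435200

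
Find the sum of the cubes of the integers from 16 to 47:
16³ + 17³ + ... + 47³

Use ∑_{k=1}^{n} k³ = [n(n+1)/2]², then subtract the first 15 terms.
∑_{k=1}^{47} k³ = [47×48/2]² = 1128² = 1272384
∑_{k=1}^{15} k³ = [15×16/2]² = 120² = 14400
∑_{k=16}^{47} k³ = 1272384 - 14400 = 1257984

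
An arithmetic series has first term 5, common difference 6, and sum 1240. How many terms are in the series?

Using S = n/2 × [2a + (n-1)d]
1240 = n/2 × [2(5) + (n-1)(6)]
1240 = n/2 × [10 + 6n - 6]
2480 = n × [4 + 6n]
6n² + (4)n - 2480 = 0
Discriminant: Δ = (4)² - 4(6)(-2480) = 16 + 59520 = 59536
√Δ = 244
n = [-(4) + √Δ] / (2·6) = (-4 + 244) / 12 = 240 / 12 = 20
(The negative root is discarded since n must be a positive integer.)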